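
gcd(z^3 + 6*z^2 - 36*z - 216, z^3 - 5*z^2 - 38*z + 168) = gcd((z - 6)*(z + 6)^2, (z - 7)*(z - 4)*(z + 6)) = z + 6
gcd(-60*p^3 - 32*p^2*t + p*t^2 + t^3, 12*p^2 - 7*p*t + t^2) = 1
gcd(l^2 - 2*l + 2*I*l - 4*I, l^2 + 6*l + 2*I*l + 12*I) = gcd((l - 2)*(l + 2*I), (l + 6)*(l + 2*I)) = l + 2*I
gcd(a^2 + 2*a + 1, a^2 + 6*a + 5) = a + 1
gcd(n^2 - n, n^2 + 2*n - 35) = 1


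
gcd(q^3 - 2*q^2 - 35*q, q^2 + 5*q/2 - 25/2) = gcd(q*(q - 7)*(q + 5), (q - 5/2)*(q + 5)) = q + 5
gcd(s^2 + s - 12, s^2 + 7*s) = 1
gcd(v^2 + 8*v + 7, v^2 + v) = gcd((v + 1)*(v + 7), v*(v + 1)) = v + 1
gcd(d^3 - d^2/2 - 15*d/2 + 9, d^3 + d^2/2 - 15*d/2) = d + 3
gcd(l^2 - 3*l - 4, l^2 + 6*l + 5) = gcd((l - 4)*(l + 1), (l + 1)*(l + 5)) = l + 1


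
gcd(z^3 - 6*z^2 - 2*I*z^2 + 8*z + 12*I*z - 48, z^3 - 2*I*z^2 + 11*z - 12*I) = z - 4*I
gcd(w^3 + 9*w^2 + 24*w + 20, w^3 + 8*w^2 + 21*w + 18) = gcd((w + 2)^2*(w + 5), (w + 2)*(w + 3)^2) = w + 2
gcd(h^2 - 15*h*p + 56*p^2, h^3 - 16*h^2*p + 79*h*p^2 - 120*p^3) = -h + 8*p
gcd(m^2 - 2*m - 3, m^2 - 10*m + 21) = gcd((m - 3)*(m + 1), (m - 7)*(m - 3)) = m - 3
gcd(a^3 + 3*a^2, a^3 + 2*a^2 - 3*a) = a^2 + 3*a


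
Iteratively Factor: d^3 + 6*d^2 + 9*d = (d)*(d^2 + 6*d + 9) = d*(d + 3)*(d + 3)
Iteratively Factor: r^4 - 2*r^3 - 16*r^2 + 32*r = (r - 2)*(r^3 - 16*r) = r*(r - 2)*(r^2 - 16) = r*(r - 2)*(r + 4)*(r - 4)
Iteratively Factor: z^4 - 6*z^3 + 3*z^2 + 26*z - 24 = (z + 2)*(z^3 - 8*z^2 + 19*z - 12) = (z - 1)*(z + 2)*(z^2 - 7*z + 12) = (z - 3)*(z - 1)*(z + 2)*(z - 4)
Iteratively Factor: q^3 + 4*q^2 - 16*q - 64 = (q + 4)*(q^2 - 16) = (q + 4)^2*(q - 4)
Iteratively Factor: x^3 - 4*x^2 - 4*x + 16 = (x - 4)*(x^2 - 4) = (x - 4)*(x + 2)*(x - 2)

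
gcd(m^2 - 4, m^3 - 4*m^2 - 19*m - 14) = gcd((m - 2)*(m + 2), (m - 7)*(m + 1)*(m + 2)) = m + 2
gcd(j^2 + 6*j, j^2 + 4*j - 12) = j + 6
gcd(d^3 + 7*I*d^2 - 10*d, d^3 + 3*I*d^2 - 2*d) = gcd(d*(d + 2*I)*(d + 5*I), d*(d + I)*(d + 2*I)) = d^2 + 2*I*d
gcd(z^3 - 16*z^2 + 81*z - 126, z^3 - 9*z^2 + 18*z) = z^2 - 9*z + 18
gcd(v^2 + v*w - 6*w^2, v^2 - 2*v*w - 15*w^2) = v + 3*w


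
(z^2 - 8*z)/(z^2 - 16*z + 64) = z/(z - 8)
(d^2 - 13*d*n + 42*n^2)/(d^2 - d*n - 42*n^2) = (d - 6*n)/(d + 6*n)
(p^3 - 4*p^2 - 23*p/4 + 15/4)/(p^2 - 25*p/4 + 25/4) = (4*p^2 + 4*p - 3)/(4*p - 5)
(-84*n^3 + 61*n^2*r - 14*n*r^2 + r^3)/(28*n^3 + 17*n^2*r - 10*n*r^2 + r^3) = (-3*n + r)/(n + r)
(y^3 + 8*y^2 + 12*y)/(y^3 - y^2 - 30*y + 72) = y*(y + 2)/(y^2 - 7*y + 12)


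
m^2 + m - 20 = (m - 4)*(m + 5)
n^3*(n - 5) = n^4 - 5*n^3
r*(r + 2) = r^2 + 2*r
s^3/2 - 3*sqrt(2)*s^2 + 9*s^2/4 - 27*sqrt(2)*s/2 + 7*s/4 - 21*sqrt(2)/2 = (s/2 + 1/2)*(s + 7/2)*(s - 6*sqrt(2))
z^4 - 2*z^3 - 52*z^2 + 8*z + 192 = (z - 8)*(z - 2)*(z + 2)*(z + 6)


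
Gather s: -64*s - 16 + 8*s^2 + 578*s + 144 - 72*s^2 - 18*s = -64*s^2 + 496*s + 128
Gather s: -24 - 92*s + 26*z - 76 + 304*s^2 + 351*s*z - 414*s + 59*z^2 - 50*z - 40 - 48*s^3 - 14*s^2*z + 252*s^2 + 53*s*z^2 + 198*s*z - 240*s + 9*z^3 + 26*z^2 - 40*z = -48*s^3 + s^2*(556 - 14*z) + s*(53*z^2 + 549*z - 746) + 9*z^3 + 85*z^2 - 64*z - 140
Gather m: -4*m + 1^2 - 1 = -4*m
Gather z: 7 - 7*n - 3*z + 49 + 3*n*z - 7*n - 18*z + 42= -14*n + z*(3*n - 21) + 98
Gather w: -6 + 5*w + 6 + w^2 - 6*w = w^2 - w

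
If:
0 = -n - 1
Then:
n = -1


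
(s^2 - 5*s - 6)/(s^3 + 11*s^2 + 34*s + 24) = (s - 6)/(s^2 + 10*s + 24)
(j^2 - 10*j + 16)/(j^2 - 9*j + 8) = (j - 2)/(j - 1)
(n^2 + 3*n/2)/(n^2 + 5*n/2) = (2*n + 3)/(2*n + 5)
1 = 1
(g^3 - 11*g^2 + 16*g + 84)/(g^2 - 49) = (g^2 - 4*g - 12)/(g + 7)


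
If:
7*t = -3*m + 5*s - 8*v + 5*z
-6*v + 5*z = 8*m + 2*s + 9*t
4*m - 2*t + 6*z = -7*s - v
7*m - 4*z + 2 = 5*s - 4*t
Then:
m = -465*z/1498 - 361/1498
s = 241/1498 - 395*z/1498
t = 909*z/749 + 92/749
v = 125/1498 - 727*z/1498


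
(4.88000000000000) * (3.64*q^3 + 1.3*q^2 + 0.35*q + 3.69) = 17.7632*q^3 + 6.344*q^2 + 1.708*q + 18.0072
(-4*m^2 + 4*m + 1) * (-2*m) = 8*m^3 - 8*m^2 - 2*m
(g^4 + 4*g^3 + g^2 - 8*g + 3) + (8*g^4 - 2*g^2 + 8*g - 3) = 9*g^4 + 4*g^3 - g^2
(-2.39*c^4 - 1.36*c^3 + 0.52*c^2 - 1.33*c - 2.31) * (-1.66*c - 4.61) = 3.9674*c^5 + 13.2755*c^4 + 5.4064*c^3 - 0.1894*c^2 + 9.9659*c + 10.6491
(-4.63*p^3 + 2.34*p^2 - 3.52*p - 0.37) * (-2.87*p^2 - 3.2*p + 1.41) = 13.2881*p^5 + 8.1002*p^4 - 3.9139*p^3 + 15.6253*p^2 - 3.7792*p - 0.5217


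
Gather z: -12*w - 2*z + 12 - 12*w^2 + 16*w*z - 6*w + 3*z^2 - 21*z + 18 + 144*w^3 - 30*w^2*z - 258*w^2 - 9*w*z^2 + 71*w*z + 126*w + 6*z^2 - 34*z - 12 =144*w^3 - 270*w^2 + 108*w + z^2*(9 - 9*w) + z*(-30*w^2 + 87*w - 57) + 18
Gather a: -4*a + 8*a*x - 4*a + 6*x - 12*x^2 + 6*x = a*(8*x - 8) - 12*x^2 + 12*x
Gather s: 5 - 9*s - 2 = 3 - 9*s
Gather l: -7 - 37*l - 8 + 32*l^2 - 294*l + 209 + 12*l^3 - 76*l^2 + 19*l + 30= 12*l^3 - 44*l^2 - 312*l + 224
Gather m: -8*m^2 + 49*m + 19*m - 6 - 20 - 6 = -8*m^2 + 68*m - 32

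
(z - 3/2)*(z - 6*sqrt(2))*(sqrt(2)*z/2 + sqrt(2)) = sqrt(2)*z^3/2 - 6*z^2 + sqrt(2)*z^2/4 - 3*z - 3*sqrt(2)*z/2 + 18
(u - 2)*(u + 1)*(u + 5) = u^3 + 4*u^2 - 7*u - 10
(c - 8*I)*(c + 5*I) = c^2 - 3*I*c + 40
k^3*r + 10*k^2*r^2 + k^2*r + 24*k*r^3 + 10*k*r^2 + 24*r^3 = (k + 4*r)*(k + 6*r)*(k*r + r)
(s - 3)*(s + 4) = s^2 + s - 12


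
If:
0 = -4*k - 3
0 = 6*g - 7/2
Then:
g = 7/12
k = -3/4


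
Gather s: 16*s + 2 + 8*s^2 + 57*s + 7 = 8*s^2 + 73*s + 9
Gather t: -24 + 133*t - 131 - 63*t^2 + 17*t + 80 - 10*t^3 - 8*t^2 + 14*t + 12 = -10*t^3 - 71*t^2 + 164*t - 63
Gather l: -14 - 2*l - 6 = -2*l - 20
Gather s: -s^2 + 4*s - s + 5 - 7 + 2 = -s^2 + 3*s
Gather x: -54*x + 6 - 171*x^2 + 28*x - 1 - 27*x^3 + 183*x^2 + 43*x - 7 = -27*x^3 + 12*x^2 + 17*x - 2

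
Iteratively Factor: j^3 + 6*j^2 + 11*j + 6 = (j + 3)*(j^2 + 3*j + 2) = (j + 2)*(j + 3)*(j + 1)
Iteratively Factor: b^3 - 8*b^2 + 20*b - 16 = (b - 2)*(b^2 - 6*b + 8) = (b - 2)^2*(b - 4)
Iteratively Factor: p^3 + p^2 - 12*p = (p - 3)*(p^2 + 4*p) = p*(p - 3)*(p + 4)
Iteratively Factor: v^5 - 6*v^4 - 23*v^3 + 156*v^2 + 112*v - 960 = (v + 3)*(v^4 - 9*v^3 + 4*v^2 + 144*v - 320) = (v + 3)*(v + 4)*(v^3 - 13*v^2 + 56*v - 80) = (v - 4)*(v + 3)*(v + 4)*(v^2 - 9*v + 20) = (v - 5)*(v - 4)*(v + 3)*(v + 4)*(v - 4)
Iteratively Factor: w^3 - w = (w + 1)*(w^2 - w) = w*(w + 1)*(w - 1)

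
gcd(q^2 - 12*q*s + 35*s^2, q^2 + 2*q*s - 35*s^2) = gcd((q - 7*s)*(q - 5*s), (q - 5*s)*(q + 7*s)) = q - 5*s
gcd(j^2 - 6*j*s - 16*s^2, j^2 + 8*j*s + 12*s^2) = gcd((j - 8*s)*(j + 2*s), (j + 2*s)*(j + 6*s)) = j + 2*s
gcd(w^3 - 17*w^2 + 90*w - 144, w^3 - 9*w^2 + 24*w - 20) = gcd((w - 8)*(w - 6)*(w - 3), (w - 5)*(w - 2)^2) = 1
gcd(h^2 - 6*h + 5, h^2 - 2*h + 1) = h - 1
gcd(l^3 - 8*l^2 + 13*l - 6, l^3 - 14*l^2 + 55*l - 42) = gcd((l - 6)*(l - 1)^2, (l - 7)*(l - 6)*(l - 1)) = l^2 - 7*l + 6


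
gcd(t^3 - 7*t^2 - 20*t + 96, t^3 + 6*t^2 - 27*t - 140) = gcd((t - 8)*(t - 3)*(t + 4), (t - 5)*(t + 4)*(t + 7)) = t + 4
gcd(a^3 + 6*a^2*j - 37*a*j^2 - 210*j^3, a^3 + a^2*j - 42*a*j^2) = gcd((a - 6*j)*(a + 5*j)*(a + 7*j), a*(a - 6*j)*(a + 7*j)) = a^2 + a*j - 42*j^2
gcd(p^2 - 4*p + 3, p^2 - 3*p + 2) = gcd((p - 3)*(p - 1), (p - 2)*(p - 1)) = p - 1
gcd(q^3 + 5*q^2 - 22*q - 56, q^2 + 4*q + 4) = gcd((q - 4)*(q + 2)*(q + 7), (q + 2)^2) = q + 2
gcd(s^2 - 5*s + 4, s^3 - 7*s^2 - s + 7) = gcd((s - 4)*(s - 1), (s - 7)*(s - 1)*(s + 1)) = s - 1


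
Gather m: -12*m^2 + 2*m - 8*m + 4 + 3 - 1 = -12*m^2 - 6*m + 6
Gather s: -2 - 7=-9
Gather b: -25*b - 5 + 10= 5 - 25*b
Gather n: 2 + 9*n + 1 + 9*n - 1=18*n + 2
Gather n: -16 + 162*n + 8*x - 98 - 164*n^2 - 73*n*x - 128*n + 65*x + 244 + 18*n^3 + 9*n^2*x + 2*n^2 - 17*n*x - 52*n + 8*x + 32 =18*n^3 + n^2*(9*x - 162) + n*(-90*x - 18) + 81*x + 162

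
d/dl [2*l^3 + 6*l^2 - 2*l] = 6*l^2 + 12*l - 2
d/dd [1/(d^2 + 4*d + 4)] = 2*(-d - 2)/(d^2 + 4*d + 4)^2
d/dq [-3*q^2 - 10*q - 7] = -6*q - 10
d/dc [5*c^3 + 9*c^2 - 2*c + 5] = 15*c^2 + 18*c - 2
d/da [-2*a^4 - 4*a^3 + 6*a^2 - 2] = 4*a*(-2*a^2 - 3*a + 3)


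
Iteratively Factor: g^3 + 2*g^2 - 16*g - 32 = (g + 4)*(g^2 - 2*g - 8) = (g - 4)*(g + 4)*(g + 2)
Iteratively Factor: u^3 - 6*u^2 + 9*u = (u)*(u^2 - 6*u + 9) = u*(u - 3)*(u - 3)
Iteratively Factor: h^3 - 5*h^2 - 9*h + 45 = (h - 3)*(h^2 - 2*h - 15) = (h - 5)*(h - 3)*(h + 3)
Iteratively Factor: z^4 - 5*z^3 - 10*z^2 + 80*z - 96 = (z - 3)*(z^3 - 2*z^2 - 16*z + 32) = (z - 3)*(z + 4)*(z^2 - 6*z + 8) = (z - 3)*(z - 2)*(z + 4)*(z - 4)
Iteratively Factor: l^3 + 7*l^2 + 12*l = (l + 3)*(l^2 + 4*l) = (l + 3)*(l + 4)*(l)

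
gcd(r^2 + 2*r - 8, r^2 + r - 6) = r - 2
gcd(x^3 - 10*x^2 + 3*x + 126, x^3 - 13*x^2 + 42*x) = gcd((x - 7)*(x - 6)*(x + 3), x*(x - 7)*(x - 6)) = x^2 - 13*x + 42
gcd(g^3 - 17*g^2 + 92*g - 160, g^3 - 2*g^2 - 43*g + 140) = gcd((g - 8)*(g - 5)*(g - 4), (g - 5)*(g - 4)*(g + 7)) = g^2 - 9*g + 20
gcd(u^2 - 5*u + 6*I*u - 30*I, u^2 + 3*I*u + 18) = u + 6*I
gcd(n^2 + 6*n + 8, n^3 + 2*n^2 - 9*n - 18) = n + 2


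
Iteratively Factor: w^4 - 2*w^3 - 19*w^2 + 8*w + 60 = (w - 5)*(w^3 + 3*w^2 - 4*w - 12) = (w - 5)*(w + 3)*(w^2 - 4) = (w - 5)*(w + 2)*(w + 3)*(w - 2)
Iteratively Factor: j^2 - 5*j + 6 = (j - 3)*(j - 2)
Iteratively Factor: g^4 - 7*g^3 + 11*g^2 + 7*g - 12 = (g - 4)*(g^3 - 3*g^2 - g + 3) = (g - 4)*(g + 1)*(g^2 - 4*g + 3) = (g - 4)*(g - 3)*(g + 1)*(g - 1)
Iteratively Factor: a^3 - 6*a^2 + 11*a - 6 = (a - 3)*(a^2 - 3*a + 2) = (a - 3)*(a - 1)*(a - 2)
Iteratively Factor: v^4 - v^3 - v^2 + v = (v)*(v^3 - v^2 - v + 1) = v*(v - 1)*(v^2 - 1) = v*(v - 1)^2*(v + 1)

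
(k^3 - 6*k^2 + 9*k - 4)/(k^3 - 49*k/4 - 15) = 4*(k^2 - 2*k + 1)/(4*k^2 + 16*k + 15)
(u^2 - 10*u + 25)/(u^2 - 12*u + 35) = (u - 5)/(u - 7)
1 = 1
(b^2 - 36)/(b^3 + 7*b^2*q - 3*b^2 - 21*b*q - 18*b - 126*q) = (b + 6)/(b^2 + 7*b*q + 3*b + 21*q)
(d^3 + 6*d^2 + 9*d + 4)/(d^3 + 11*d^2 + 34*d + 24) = (d + 1)/(d + 6)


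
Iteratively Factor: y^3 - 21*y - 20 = (y + 1)*(y^2 - y - 20) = (y - 5)*(y + 1)*(y + 4)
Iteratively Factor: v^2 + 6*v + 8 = (v + 4)*(v + 2)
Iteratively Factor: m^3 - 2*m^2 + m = (m - 1)*(m^2 - m) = m*(m - 1)*(m - 1)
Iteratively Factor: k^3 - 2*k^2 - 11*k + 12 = (k - 4)*(k^2 + 2*k - 3) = (k - 4)*(k - 1)*(k + 3)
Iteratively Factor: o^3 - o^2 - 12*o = (o)*(o^2 - o - 12) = o*(o - 4)*(o + 3)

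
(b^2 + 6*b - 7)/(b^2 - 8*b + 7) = (b + 7)/(b - 7)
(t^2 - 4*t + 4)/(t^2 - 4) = (t - 2)/(t + 2)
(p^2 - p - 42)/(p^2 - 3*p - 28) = (p + 6)/(p + 4)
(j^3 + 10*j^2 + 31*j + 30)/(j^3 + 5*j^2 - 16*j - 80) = (j^2 + 5*j + 6)/(j^2 - 16)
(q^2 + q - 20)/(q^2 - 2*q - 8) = (q + 5)/(q + 2)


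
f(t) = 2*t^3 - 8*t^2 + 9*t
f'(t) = 6*t^2 - 16*t + 9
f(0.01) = 0.09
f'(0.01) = 8.84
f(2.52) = 3.88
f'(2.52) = 6.78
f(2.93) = 8.00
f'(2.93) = 13.63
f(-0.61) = -8.92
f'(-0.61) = 20.99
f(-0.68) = -10.45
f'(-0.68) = 22.65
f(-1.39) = -33.34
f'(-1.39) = 42.83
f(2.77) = 6.05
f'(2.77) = 10.72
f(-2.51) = -104.62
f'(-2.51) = 86.96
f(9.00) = 891.00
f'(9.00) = 351.00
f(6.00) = 198.00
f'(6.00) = 129.00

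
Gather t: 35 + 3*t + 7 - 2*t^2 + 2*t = -2*t^2 + 5*t + 42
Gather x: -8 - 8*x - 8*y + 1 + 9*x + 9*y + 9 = x + y + 2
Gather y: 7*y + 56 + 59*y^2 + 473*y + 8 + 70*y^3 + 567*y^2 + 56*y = 70*y^3 + 626*y^2 + 536*y + 64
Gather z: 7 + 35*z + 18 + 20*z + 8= 55*z + 33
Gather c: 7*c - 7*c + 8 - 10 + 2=0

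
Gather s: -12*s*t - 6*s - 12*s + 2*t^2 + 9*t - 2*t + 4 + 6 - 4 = s*(-12*t - 18) + 2*t^2 + 7*t + 6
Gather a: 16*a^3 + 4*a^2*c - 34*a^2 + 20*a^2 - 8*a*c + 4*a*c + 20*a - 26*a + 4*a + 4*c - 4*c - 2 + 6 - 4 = 16*a^3 + a^2*(4*c - 14) + a*(-4*c - 2)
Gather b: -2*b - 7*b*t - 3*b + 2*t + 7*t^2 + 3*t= b*(-7*t - 5) + 7*t^2 + 5*t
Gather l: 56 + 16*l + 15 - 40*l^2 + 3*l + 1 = -40*l^2 + 19*l + 72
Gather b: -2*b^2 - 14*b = -2*b^2 - 14*b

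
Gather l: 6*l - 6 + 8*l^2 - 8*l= 8*l^2 - 2*l - 6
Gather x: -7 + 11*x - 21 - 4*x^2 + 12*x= -4*x^2 + 23*x - 28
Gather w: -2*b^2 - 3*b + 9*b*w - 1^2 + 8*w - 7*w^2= -2*b^2 - 3*b - 7*w^2 + w*(9*b + 8) - 1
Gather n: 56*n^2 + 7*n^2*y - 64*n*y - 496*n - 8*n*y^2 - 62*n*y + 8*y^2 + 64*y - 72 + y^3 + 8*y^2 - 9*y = n^2*(7*y + 56) + n*(-8*y^2 - 126*y - 496) + y^3 + 16*y^2 + 55*y - 72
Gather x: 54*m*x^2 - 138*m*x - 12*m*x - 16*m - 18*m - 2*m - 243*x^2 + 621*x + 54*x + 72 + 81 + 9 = -36*m + x^2*(54*m - 243) + x*(675 - 150*m) + 162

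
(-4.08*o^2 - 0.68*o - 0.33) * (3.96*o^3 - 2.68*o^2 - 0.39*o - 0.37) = -16.1568*o^5 + 8.2416*o^4 + 2.1068*o^3 + 2.6592*o^2 + 0.3803*o + 0.1221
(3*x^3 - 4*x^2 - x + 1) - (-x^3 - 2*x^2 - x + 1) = 4*x^3 - 2*x^2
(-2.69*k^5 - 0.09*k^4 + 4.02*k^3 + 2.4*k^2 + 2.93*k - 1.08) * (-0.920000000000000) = 2.4748*k^5 + 0.0828*k^4 - 3.6984*k^3 - 2.208*k^2 - 2.6956*k + 0.9936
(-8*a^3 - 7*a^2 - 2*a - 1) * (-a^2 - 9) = 8*a^5 + 7*a^4 + 74*a^3 + 64*a^2 + 18*a + 9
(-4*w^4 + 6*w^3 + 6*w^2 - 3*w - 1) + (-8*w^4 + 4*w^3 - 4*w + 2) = -12*w^4 + 10*w^3 + 6*w^2 - 7*w + 1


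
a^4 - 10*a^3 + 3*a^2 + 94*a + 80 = (a - 8)*(a - 5)*(a + 1)*(a + 2)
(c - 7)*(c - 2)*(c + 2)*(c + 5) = c^4 - 2*c^3 - 39*c^2 + 8*c + 140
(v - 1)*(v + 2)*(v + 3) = v^3 + 4*v^2 + v - 6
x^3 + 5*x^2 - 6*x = x*(x - 1)*(x + 6)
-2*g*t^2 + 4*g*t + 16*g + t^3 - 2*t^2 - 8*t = (-2*g + t)*(t - 4)*(t + 2)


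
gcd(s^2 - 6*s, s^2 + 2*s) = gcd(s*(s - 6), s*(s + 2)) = s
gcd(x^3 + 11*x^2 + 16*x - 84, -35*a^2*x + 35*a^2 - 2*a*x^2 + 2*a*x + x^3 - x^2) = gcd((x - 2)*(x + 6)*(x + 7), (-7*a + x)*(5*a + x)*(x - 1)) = 1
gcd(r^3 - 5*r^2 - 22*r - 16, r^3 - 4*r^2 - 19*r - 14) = r^2 + 3*r + 2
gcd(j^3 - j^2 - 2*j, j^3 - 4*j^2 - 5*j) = j^2 + j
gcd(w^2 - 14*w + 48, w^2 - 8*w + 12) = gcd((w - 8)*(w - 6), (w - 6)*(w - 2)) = w - 6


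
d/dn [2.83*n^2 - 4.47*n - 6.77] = 5.66*n - 4.47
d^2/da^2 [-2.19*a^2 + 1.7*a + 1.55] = -4.38000000000000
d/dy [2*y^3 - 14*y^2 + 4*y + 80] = 6*y^2 - 28*y + 4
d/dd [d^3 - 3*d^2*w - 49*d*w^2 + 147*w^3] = 3*d^2 - 6*d*w - 49*w^2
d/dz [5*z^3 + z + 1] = 15*z^2 + 1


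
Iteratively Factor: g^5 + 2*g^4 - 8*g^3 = (g)*(g^4 + 2*g^3 - 8*g^2) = g*(g + 4)*(g^3 - 2*g^2) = g^2*(g + 4)*(g^2 - 2*g) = g^2*(g - 2)*(g + 4)*(g)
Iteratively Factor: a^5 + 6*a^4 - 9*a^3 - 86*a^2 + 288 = (a + 3)*(a^4 + 3*a^3 - 18*a^2 - 32*a + 96) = (a + 3)*(a + 4)*(a^3 - a^2 - 14*a + 24) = (a - 2)*(a + 3)*(a + 4)*(a^2 + a - 12) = (a - 3)*(a - 2)*(a + 3)*(a + 4)*(a + 4)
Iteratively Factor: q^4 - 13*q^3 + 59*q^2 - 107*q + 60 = (q - 1)*(q^3 - 12*q^2 + 47*q - 60) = (q - 5)*(q - 1)*(q^2 - 7*q + 12) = (q - 5)*(q - 4)*(q - 1)*(q - 3)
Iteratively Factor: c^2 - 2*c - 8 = (c + 2)*(c - 4)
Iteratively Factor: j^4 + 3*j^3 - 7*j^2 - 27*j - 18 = (j + 3)*(j^3 - 7*j - 6) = (j + 2)*(j + 3)*(j^2 - 2*j - 3) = (j + 1)*(j + 2)*(j + 3)*(j - 3)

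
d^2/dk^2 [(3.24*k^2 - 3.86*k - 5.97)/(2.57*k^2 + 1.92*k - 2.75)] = (-82.96474*k^3 - 99.195318*k^2 - 340.433508*k - 120.158166)/(16.974593*k^6 + 38.044224*k^5 - 26.068281*k^4 - 74.339712*k^3 + 27.894075*k^2 + 43.56*k - 20.796875)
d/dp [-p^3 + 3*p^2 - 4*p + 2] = -3*p^2 + 6*p - 4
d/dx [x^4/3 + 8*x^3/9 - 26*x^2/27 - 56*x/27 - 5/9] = 4*x^3/3 + 8*x^2/3 - 52*x/27 - 56/27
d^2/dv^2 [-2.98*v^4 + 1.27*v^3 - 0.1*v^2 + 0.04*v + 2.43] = -35.76*v^2 + 7.62*v - 0.2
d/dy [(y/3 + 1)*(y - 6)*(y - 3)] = y^2 - 4*y - 3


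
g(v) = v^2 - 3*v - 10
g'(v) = 2*v - 3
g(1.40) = -12.24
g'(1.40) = -0.20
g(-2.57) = 4.31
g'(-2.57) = -8.14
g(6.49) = 12.65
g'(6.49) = 9.98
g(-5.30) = 33.99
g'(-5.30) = -13.60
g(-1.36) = -4.07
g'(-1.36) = -5.72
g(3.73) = -7.28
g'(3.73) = 4.46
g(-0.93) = -6.35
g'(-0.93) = -4.86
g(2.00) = -12.00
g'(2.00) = 1.00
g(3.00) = -10.00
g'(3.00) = 3.00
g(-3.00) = 8.00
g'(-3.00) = -9.00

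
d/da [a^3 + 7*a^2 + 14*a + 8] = 3*a^2 + 14*a + 14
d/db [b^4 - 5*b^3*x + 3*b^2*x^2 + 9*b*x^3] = 4*b^3 - 15*b^2*x + 6*b*x^2 + 9*x^3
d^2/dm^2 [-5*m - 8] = 0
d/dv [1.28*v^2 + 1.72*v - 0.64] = 2.56*v + 1.72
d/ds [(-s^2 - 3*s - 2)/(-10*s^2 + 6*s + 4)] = 3*s*(-3*s - 4)/(25*s^4 - 30*s^3 - 11*s^2 + 12*s + 4)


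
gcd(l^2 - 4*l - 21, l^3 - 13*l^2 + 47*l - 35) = l - 7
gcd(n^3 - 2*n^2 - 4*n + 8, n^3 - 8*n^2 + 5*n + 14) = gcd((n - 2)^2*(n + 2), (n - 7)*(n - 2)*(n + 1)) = n - 2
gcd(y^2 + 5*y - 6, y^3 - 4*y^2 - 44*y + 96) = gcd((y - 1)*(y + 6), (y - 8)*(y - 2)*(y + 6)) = y + 6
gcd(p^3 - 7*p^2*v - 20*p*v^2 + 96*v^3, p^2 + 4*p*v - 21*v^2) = p - 3*v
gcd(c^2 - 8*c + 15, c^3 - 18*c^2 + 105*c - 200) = c - 5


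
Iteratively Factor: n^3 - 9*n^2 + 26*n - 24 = (n - 4)*(n^2 - 5*n + 6) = (n - 4)*(n - 3)*(n - 2)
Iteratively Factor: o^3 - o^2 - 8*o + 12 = (o - 2)*(o^2 + o - 6) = (o - 2)*(o + 3)*(o - 2)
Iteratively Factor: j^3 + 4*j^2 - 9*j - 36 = (j + 3)*(j^2 + j - 12) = (j - 3)*(j + 3)*(j + 4)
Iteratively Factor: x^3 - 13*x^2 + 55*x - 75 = (x - 5)*(x^2 - 8*x + 15) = (x - 5)^2*(x - 3)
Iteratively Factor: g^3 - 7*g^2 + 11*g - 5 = (g - 5)*(g^2 - 2*g + 1) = (g - 5)*(g - 1)*(g - 1)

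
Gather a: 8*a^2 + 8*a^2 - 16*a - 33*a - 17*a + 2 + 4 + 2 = 16*a^2 - 66*a + 8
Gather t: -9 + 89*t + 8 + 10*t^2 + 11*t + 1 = 10*t^2 + 100*t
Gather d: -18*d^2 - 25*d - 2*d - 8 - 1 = -18*d^2 - 27*d - 9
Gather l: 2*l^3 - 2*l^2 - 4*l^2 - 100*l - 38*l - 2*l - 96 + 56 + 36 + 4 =2*l^3 - 6*l^2 - 140*l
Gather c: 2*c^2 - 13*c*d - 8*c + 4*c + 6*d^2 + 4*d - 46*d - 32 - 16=2*c^2 + c*(-13*d - 4) + 6*d^2 - 42*d - 48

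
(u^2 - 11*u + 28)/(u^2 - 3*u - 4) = (u - 7)/(u + 1)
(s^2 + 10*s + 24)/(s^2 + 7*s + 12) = (s + 6)/(s + 3)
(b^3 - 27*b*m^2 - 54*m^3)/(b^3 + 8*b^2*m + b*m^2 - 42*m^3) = (b^2 - 3*b*m - 18*m^2)/(b^2 + 5*b*m - 14*m^2)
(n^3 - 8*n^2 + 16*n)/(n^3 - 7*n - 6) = n*(-n^2 + 8*n - 16)/(-n^3 + 7*n + 6)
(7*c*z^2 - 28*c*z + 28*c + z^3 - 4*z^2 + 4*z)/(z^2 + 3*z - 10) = (7*c*z - 14*c + z^2 - 2*z)/(z + 5)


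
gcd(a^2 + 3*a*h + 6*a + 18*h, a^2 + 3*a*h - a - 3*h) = a + 3*h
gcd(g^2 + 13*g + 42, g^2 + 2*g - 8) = 1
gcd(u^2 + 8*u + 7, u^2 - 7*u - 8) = u + 1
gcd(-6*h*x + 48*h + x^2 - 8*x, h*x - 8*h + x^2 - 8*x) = x - 8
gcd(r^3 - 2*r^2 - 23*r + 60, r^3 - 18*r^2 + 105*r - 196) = r - 4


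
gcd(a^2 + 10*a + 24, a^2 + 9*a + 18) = a + 6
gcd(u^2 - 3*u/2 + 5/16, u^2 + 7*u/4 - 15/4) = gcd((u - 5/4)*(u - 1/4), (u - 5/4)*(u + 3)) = u - 5/4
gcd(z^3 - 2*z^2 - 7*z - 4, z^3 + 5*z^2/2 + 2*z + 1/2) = z^2 + 2*z + 1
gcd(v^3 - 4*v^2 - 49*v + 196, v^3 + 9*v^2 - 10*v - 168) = v^2 + 3*v - 28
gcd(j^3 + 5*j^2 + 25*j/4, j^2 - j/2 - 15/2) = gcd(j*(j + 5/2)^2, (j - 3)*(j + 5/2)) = j + 5/2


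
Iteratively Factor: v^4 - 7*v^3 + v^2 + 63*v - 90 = (v - 2)*(v^3 - 5*v^2 - 9*v + 45) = (v - 5)*(v - 2)*(v^2 - 9) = (v - 5)*(v - 3)*(v - 2)*(v + 3)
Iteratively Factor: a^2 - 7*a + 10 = (a - 5)*(a - 2)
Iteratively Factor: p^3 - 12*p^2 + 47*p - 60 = (p - 4)*(p^2 - 8*p + 15) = (p - 4)*(p - 3)*(p - 5)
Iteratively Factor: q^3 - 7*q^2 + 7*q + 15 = (q - 3)*(q^2 - 4*q - 5) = (q - 3)*(q + 1)*(q - 5)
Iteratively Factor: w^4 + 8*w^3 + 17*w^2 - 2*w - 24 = (w - 1)*(w^3 + 9*w^2 + 26*w + 24) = (w - 1)*(w + 2)*(w^2 + 7*w + 12) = (w - 1)*(w + 2)*(w + 3)*(w + 4)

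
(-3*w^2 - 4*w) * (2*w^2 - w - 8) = -6*w^4 - 5*w^3 + 28*w^2 + 32*w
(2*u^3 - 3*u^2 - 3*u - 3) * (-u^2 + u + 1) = -2*u^5 + 5*u^4 + 2*u^3 - 3*u^2 - 6*u - 3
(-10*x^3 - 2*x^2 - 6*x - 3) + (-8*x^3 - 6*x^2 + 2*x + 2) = -18*x^3 - 8*x^2 - 4*x - 1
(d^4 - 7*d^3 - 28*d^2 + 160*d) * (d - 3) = d^5 - 10*d^4 - 7*d^3 + 244*d^2 - 480*d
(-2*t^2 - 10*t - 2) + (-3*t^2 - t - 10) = -5*t^2 - 11*t - 12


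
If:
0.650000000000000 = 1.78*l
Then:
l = 0.37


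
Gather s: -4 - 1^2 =-5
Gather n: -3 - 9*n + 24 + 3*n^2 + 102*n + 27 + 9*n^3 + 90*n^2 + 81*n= 9*n^3 + 93*n^2 + 174*n + 48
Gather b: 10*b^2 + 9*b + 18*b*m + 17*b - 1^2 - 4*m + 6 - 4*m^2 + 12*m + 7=10*b^2 + b*(18*m + 26) - 4*m^2 + 8*m + 12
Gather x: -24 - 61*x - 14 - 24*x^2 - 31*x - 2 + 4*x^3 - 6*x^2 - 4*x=4*x^3 - 30*x^2 - 96*x - 40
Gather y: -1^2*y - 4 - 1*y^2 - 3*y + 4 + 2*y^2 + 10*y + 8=y^2 + 6*y + 8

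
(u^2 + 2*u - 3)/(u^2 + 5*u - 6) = (u + 3)/(u + 6)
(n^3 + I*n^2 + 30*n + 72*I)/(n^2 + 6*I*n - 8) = (n^2 - 3*I*n + 18)/(n + 2*I)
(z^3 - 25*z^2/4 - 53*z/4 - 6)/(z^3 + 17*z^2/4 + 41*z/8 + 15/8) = 2*(z - 8)/(2*z + 5)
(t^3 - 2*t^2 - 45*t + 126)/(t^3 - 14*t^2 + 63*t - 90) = (t + 7)/(t - 5)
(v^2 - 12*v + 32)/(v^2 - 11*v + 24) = (v - 4)/(v - 3)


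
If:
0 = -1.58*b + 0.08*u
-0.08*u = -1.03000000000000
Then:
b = 0.65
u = 12.88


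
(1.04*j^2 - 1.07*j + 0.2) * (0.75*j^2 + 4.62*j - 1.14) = 0.78*j^4 + 4.0023*j^3 - 5.979*j^2 + 2.1438*j - 0.228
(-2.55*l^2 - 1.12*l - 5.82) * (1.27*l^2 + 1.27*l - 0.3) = -3.2385*l^4 - 4.6609*l^3 - 8.0488*l^2 - 7.0554*l + 1.746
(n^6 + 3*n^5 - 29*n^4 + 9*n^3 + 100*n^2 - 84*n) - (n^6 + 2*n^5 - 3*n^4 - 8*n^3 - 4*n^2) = n^5 - 26*n^4 + 17*n^3 + 104*n^2 - 84*n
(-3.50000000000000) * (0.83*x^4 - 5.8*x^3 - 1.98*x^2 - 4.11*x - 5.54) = -2.905*x^4 + 20.3*x^3 + 6.93*x^2 + 14.385*x + 19.39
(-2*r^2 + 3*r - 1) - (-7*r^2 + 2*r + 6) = 5*r^2 + r - 7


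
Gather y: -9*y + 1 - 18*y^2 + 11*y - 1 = -18*y^2 + 2*y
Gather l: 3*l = 3*l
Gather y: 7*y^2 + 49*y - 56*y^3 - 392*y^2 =-56*y^3 - 385*y^2 + 49*y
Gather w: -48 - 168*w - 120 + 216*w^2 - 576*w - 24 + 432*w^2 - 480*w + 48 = 648*w^2 - 1224*w - 144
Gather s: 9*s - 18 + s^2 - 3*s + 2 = s^2 + 6*s - 16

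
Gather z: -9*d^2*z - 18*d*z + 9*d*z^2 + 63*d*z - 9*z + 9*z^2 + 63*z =z^2*(9*d + 9) + z*(-9*d^2 + 45*d + 54)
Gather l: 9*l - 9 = 9*l - 9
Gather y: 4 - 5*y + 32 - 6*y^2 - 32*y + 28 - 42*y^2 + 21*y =-48*y^2 - 16*y + 64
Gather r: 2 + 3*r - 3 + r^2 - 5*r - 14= r^2 - 2*r - 15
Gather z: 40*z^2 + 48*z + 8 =40*z^2 + 48*z + 8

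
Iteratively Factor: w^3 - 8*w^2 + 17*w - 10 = (w - 1)*(w^2 - 7*w + 10) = (w - 5)*(w - 1)*(w - 2)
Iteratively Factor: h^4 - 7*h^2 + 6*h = (h - 2)*(h^3 + 2*h^2 - 3*h) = h*(h - 2)*(h^2 + 2*h - 3) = h*(h - 2)*(h + 3)*(h - 1)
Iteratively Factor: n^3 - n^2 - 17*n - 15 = (n - 5)*(n^2 + 4*n + 3) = (n - 5)*(n + 1)*(n + 3)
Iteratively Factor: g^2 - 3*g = (g - 3)*(g)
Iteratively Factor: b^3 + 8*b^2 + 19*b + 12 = (b + 1)*(b^2 + 7*b + 12) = (b + 1)*(b + 4)*(b + 3)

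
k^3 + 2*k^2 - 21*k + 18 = (k - 3)*(k - 1)*(k + 6)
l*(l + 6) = l^2 + 6*l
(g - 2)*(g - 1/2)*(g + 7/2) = g^3 + g^2 - 31*g/4 + 7/2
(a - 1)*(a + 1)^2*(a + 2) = a^4 + 3*a^3 + a^2 - 3*a - 2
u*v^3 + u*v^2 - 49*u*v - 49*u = (v - 7)*(v + 7)*(u*v + u)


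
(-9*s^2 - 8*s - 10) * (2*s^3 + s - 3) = -18*s^5 - 16*s^4 - 29*s^3 + 19*s^2 + 14*s + 30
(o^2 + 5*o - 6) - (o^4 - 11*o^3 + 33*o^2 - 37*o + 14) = -o^4 + 11*o^3 - 32*o^2 + 42*o - 20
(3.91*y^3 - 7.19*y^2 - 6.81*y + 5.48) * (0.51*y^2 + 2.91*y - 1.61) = 1.9941*y^5 + 7.7112*y^4 - 30.6911*y^3 - 5.4464*y^2 + 26.9109*y - 8.8228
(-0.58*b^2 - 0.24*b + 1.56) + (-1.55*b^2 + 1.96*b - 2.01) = -2.13*b^2 + 1.72*b - 0.45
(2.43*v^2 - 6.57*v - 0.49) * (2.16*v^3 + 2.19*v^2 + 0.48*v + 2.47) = 5.2488*v^5 - 8.8695*v^4 - 14.2803*v^3 + 1.7754*v^2 - 16.4631*v - 1.2103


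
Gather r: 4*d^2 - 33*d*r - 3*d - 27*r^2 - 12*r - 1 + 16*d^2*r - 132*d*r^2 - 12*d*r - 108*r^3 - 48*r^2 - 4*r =4*d^2 - 3*d - 108*r^3 + r^2*(-132*d - 75) + r*(16*d^2 - 45*d - 16) - 1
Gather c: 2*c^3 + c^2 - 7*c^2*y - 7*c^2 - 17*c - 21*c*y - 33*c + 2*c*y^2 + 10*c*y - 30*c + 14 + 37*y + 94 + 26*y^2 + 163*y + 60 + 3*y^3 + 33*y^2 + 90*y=2*c^3 + c^2*(-7*y - 6) + c*(2*y^2 - 11*y - 80) + 3*y^3 + 59*y^2 + 290*y + 168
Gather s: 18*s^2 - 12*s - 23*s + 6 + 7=18*s^2 - 35*s + 13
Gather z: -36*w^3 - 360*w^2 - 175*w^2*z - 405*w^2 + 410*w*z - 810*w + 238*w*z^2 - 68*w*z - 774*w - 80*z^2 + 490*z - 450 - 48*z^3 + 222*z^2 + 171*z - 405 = -36*w^3 - 765*w^2 - 1584*w - 48*z^3 + z^2*(238*w + 142) + z*(-175*w^2 + 342*w + 661) - 855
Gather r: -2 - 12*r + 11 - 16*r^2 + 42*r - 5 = -16*r^2 + 30*r + 4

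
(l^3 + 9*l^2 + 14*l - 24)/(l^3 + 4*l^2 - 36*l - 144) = (l - 1)/(l - 6)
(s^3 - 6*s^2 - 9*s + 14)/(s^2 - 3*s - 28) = (s^2 + s - 2)/(s + 4)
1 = 1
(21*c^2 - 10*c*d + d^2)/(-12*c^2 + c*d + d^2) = (-7*c + d)/(4*c + d)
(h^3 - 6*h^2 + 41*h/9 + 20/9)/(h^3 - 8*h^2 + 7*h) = (9*h^3 - 54*h^2 + 41*h + 20)/(9*h*(h^2 - 8*h + 7))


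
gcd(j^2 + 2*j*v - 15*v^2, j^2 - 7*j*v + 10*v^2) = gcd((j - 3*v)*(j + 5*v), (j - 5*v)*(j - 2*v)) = 1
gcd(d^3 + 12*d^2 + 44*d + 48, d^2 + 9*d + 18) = d + 6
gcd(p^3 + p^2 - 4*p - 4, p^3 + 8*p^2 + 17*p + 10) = p^2 + 3*p + 2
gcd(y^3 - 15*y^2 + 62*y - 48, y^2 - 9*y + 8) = y^2 - 9*y + 8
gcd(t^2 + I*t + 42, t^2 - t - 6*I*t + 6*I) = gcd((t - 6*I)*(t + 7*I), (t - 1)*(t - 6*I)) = t - 6*I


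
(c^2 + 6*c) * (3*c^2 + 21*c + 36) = 3*c^4 + 39*c^3 + 162*c^2 + 216*c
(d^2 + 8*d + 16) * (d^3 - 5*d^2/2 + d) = d^5 + 11*d^4/2 - 3*d^3 - 32*d^2 + 16*d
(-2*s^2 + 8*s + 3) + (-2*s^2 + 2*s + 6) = -4*s^2 + 10*s + 9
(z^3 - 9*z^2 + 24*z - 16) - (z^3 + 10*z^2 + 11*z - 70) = -19*z^2 + 13*z + 54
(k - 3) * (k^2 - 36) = k^3 - 3*k^2 - 36*k + 108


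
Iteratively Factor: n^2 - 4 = (n + 2)*(n - 2)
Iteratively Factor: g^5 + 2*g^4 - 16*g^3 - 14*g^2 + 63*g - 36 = (g + 4)*(g^4 - 2*g^3 - 8*g^2 + 18*g - 9) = (g - 1)*(g + 4)*(g^3 - g^2 - 9*g + 9) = (g - 3)*(g - 1)*(g + 4)*(g^2 + 2*g - 3) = (g - 3)*(g - 1)^2*(g + 4)*(g + 3)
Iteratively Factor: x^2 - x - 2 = (x - 2)*(x + 1)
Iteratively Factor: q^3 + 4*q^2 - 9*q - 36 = (q + 3)*(q^2 + q - 12) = (q + 3)*(q + 4)*(q - 3)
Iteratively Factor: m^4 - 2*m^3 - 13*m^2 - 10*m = (m)*(m^3 - 2*m^2 - 13*m - 10) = m*(m + 2)*(m^2 - 4*m - 5) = m*(m - 5)*(m + 2)*(m + 1)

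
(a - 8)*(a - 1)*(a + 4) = a^3 - 5*a^2 - 28*a + 32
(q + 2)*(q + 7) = q^2 + 9*q + 14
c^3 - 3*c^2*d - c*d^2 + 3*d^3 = (c - 3*d)*(c - d)*(c + d)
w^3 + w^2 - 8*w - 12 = (w - 3)*(w + 2)^2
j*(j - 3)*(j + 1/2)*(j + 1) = j^4 - 3*j^3/2 - 4*j^2 - 3*j/2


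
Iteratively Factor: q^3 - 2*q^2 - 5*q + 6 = (q - 1)*(q^2 - q - 6) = (q - 1)*(q + 2)*(q - 3)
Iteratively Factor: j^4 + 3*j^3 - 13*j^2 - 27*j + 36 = (j - 1)*(j^3 + 4*j^2 - 9*j - 36) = (j - 1)*(j + 3)*(j^2 + j - 12) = (j - 3)*(j - 1)*(j + 3)*(j + 4)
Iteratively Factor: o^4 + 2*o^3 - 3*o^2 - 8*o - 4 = (o - 2)*(o^3 + 4*o^2 + 5*o + 2) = (o - 2)*(o + 1)*(o^2 + 3*o + 2) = (o - 2)*(o + 1)*(o + 2)*(o + 1)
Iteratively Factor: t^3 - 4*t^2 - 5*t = (t + 1)*(t^2 - 5*t) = t*(t + 1)*(t - 5)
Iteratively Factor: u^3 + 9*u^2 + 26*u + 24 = (u + 3)*(u^2 + 6*u + 8) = (u + 3)*(u + 4)*(u + 2)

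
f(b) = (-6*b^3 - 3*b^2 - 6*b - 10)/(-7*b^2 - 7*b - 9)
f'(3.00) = 0.77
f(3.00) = 2.33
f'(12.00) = 0.85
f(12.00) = 9.88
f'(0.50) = -0.05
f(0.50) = 1.02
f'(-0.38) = 0.62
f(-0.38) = 1.06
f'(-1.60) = 1.67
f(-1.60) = -1.05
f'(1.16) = 0.40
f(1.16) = 1.14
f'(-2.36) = 1.18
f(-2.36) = -2.11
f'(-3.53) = 0.95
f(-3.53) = -3.32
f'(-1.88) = 1.44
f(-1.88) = -1.48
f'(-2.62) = 1.10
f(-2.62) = -2.40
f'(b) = (14*b + 7)*(-6*b^3 - 3*b^2 - 6*b - 10)/(-7*b^2 - 7*b - 9)^2 + (-18*b^2 - 6*b - 6)/(-7*b^2 - 7*b - 9) = (42*b^4 + 84*b^3 + 141*b^2 - 86*b - 16)/(49*b^4 + 98*b^3 + 175*b^2 + 126*b + 81)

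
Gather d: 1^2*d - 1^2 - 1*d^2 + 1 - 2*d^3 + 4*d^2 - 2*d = -2*d^3 + 3*d^2 - d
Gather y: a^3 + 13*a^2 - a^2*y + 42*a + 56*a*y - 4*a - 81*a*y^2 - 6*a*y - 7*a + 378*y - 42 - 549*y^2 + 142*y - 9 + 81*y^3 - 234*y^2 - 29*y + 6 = a^3 + 13*a^2 + 31*a + 81*y^3 + y^2*(-81*a - 783) + y*(-a^2 + 50*a + 491) - 45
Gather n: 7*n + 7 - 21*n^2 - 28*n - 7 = -21*n^2 - 21*n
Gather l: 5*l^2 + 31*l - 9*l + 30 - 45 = 5*l^2 + 22*l - 15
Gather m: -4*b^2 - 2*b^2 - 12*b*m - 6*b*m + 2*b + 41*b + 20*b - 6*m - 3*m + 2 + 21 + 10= -6*b^2 + 63*b + m*(-18*b - 9) + 33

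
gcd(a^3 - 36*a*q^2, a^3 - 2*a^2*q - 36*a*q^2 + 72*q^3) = -a^2 + 36*q^2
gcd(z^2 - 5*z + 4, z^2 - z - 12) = z - 4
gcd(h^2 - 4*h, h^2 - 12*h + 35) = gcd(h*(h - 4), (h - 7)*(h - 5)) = 1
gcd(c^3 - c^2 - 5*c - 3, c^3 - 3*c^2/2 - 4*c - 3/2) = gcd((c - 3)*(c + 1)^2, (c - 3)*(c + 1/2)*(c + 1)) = c^2 - 2*c - 3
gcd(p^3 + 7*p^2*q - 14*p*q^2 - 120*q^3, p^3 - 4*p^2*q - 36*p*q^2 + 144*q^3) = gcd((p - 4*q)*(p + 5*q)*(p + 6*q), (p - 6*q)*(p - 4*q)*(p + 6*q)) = p^2 + 2*p*q - 24*q^2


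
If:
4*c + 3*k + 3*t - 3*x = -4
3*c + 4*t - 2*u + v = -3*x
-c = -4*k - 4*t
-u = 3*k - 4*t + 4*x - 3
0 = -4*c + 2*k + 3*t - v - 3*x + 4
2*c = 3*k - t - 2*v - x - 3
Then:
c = 91/41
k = -1859/492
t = 13/3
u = 6041/492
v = -6877/492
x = 795/164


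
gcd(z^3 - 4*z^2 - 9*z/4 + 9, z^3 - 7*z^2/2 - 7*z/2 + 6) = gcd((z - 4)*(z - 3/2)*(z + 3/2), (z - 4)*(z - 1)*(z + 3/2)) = z^2 - 5*z/2 - 6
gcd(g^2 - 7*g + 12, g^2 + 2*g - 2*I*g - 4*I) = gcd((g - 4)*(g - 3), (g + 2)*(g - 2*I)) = 1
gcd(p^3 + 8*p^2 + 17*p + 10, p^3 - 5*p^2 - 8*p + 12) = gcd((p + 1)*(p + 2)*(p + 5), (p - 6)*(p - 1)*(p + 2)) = p + 2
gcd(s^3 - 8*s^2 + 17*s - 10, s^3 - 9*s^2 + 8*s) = s - 1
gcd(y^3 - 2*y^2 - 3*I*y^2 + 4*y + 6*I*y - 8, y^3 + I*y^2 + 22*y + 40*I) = 1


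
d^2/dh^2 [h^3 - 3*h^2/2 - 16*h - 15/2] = 6*h - 3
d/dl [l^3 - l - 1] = 3*l^2 - 1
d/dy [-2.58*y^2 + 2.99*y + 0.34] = 2.99 - 5.16*y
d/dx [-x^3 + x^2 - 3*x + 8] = -3*x^2 + 2*x - 3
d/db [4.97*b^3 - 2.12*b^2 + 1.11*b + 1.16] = 14.91*b^2 - 4.24*b + 1.11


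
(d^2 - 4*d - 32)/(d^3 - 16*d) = (d - 8)/(d*(d - 4))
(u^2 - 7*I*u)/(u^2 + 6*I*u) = (u - 7*I)/(u + 6*I)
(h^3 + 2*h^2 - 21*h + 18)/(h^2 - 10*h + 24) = (h^3 + 2*h^2 - 21*h + 18)/(h^2 - 10*h + 24)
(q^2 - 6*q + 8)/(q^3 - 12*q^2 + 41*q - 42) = (q - 4)/(q^2 - 10*q + 21)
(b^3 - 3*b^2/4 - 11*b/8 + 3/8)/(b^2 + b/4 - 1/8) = (2*b^2 - b - 3)/(2*b + 1)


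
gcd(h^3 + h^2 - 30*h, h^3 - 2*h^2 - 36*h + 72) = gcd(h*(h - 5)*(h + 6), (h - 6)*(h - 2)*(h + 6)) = h + 6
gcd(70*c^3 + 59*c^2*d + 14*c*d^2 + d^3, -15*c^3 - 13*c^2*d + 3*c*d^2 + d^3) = 5*c + d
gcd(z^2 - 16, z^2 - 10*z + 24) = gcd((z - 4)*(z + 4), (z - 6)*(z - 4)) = z - 4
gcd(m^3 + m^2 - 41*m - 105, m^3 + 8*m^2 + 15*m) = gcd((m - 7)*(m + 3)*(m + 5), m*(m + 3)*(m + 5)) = m^2 + 8*m + 15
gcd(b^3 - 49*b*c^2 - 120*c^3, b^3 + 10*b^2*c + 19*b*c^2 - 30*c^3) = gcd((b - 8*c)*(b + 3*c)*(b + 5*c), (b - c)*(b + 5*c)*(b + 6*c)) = b + 5*c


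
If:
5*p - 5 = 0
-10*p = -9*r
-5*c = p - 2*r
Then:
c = 11/45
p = 1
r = 10/9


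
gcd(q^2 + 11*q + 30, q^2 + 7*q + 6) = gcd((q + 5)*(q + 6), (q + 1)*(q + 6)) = q + 6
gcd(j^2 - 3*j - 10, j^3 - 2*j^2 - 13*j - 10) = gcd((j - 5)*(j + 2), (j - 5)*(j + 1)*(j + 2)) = j^2 - 3*j - 10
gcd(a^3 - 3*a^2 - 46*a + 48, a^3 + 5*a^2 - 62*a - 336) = a^2 - 2*a - 48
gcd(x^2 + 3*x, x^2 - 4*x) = x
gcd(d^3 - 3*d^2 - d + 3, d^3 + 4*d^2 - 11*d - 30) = d - 3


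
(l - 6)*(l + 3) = l^2 - 3*l - 18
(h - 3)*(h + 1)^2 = h^3 - h^2 - 5*h - 3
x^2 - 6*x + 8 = (x - 4)*(x - 2)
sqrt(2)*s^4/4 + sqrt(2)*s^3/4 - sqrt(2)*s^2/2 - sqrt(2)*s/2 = s*(s/2 + 1/2)*(s - sqrt(2))*(sqrt(2)*s/2 + 1)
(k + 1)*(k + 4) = k^2 + 5*k + 4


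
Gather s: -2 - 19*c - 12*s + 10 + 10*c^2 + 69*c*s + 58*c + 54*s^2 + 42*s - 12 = 10*c^2 + 39*c + 54*s^2 + s*(69*c + 30) - 4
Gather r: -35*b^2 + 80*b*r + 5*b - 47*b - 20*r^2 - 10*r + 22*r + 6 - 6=-35*b^2 - 42*b - 20*r^2 + r*(80*b + 12)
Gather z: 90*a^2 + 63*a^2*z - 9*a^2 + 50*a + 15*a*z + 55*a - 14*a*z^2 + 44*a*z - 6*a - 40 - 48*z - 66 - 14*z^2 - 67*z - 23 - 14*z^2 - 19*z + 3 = 81*a^2 + 99*a + z^2*(-14*a - 28) + z*(63*a^2 + 59*a - 134) - 126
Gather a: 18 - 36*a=18 - 36*a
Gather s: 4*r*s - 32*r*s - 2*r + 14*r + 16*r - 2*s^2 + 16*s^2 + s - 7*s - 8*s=28*r + 14*s^2 + s*(-28*r - 14)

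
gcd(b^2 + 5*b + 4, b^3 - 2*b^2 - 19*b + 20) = b + 4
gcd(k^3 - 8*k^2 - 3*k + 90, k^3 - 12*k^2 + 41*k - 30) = k^2 - 11*k + 30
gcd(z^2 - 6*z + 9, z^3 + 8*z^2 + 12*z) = 1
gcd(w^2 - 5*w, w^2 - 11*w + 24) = 1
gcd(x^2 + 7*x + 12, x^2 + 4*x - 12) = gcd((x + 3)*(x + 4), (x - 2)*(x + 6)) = 1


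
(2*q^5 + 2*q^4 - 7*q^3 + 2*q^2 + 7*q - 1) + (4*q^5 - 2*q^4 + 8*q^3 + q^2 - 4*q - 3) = 6*q^5 + q^3 + 3*q^2 + 3*q - 4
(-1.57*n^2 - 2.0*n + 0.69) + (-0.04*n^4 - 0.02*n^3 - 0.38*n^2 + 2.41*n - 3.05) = -0.04*n^4 - 0.02*n^3 - 1.95*n^2 + 0.41*n - 2.36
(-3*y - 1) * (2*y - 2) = -6*y^2 + 4*y + 2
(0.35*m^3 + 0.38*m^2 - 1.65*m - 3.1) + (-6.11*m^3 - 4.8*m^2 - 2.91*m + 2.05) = -5.76*m^3 - 4.42*m^2 - 4.56*m - 1.05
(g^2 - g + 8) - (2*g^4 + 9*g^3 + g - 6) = -2*g^4 - 9*g^3 + g^2 - 2*g + 14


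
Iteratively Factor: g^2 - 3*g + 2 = (g - 1)*(g - 2)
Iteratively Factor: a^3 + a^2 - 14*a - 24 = (a - 4)*(a^2 + 5*a + 6) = (a - 4)*(a + 2)*(a + 3)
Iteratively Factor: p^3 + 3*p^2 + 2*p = (p + 1)*(p^2 + 2*p) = p*(p + 1)*(p + 2)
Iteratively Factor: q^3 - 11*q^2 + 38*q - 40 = (q - 4)*(q^2 - 7*q + 10) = (q - 4)*(q - 2)*(q - 5)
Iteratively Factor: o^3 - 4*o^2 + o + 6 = (o - 2)*(o^2 - 2*o - 3) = (o - 3)*(o - 2)*(o + 1)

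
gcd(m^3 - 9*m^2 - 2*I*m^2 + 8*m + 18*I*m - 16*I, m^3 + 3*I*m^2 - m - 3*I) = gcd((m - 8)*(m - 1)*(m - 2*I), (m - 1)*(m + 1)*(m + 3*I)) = m - 1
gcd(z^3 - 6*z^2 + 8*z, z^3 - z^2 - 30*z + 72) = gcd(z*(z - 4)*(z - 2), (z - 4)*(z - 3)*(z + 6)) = z - 4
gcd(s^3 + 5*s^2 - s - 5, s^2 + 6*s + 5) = s^2 + 6*s + 5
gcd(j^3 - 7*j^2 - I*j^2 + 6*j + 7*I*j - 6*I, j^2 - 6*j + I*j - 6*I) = j - 6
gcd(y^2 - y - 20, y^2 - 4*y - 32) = y + 4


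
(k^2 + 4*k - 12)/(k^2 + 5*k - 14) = (k + 6)/(k + 7)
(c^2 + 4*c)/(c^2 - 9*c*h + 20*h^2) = c*(c + 4)/(c^2 - 9*c*h + 20*h^2)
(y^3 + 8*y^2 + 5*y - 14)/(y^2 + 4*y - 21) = (y^2 + y - 2)/(y - 3)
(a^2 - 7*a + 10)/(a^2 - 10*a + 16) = (a - 5)/(a - 8)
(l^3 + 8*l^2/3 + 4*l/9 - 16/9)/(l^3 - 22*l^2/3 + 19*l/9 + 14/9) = (3*l^2 + 10*l + 8)/(3*l^2 - 20*l - 7)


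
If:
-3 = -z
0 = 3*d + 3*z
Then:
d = -3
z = 3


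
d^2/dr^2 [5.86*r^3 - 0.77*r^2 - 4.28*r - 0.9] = 35.16*r - 1.54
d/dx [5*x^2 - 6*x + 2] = 10*x - 6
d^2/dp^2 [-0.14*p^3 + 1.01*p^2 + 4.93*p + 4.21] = 2.02 - 0.84*p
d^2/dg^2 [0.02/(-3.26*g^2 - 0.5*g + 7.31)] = (0.425104*g^2 + 0.0652*g - 0.02*(6.52*g + 0.5)*(13.04*g + 1.0) - 0.953224)/(3.26*g^2 + 0.5*g - 7.31)^3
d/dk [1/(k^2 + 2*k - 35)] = 2*(-k - 1)/(k^2 + 2*k - 35)^2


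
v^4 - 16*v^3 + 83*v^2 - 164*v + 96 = (v - 8)*(v - 4)*(v - 3)*(v - 1)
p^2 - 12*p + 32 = (p - 8)*(p - 4)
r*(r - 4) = r^2 - 4*r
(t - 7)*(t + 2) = t^2 - 5*t - 14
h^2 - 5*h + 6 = (h - 3)*(h - 2)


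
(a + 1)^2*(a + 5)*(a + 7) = a^4 + 14*a^3 + 60*a^2 + 82*a + 35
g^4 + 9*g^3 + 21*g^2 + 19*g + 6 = (g + 1)^3*(g + 6)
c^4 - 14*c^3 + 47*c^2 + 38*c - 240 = (c - 8)*(c - 5)*(c - 3)*(c + 2)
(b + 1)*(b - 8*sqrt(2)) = b^2 - 8*sqrt(2)*b + b - 8*sqrt(2)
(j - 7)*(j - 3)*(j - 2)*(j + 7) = j^4 - 5*j^3 - 43*j^2 + 245*j - 294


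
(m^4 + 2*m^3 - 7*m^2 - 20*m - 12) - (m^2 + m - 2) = m^4 + 2*m^3 - 8*m^2 - 21*m - 10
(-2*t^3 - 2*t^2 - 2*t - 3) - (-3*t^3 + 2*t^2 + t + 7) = t^3 - 4*t^2 - 3*t - 10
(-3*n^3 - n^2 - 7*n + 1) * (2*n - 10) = -6*n^4 + 28*n^3 - 4*n^2 + 72*n - 10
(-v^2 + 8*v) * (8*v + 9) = -8*v^3 + 55*v^2 + 72*v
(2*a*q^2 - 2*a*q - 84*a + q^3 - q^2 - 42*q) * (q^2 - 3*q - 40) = 2*a*q^4 - 8*a*q^3 - 158*a*q^2 + 332*a*q + 3360*a + q^5 - 4*q^4 - 79*q^3 + 166*q^2 + 1680*q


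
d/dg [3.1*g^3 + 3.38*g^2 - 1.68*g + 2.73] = 9.3*g^2 + 6.76*g - 1.68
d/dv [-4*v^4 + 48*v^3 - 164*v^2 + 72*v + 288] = -16*v^3 + 144*v^2 - 328*v + 72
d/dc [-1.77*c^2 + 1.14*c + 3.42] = 1.14 - 3.54*c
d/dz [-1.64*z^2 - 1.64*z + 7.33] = -3.28*z - 1.64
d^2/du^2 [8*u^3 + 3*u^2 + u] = 48*u + 6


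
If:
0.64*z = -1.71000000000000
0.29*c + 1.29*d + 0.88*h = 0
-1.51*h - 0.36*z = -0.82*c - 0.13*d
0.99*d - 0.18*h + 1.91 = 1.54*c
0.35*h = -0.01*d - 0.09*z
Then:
No Solution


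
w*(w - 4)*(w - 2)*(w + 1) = w^4 - 5*w^3 + 2*w^2 + 8*w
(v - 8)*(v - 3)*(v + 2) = v^3 - 9*v^2 + 2*v + 48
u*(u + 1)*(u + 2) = u^3 + 3*u^2 + 2*u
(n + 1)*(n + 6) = n^2 + 7*n + 6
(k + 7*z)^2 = k^2 + 14*k*z + 49*z^2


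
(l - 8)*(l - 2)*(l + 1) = l^3 - 9*l^2 + 6*l + 16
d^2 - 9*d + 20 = (d - 5)*(d - 4)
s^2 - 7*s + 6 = (s - 6)*(s - 1)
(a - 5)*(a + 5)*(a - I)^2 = a^4 - 2*I*a^3 - 26*a^2 + 50*I*a + 25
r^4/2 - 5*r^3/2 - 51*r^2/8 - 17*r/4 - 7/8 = (r/2 + 1/4)*(r - 7)*(r + 1/2)*(r + 1)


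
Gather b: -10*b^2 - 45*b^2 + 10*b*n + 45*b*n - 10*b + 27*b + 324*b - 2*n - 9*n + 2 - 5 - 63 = -55*b^2 + b*(55*n + 341) - 11*n - 66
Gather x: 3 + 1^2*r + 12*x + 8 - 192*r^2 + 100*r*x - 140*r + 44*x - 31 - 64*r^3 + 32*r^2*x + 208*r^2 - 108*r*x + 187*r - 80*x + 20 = -64*r^3 + 16*r^2 + 48*r + x*(32*r^2 - 8*r - 24)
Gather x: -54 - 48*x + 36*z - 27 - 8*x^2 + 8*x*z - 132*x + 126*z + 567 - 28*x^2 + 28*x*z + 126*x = -36*x^2 + x*(36*z - 54) + 162*z + 486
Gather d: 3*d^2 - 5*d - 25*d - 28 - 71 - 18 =3*d^2 - 30*d - 117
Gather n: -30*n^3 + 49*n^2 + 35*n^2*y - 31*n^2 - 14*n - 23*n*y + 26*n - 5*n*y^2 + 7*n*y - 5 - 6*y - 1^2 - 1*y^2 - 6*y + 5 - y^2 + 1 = -30*n^3 + n^2*(35*y + 18) + n*(-5*y^2 - 16*y + 12) - 2*y^2 - 12*y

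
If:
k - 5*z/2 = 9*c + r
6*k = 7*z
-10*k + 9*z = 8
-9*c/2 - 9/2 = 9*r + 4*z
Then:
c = 19/51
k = -7/2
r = 11/17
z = -3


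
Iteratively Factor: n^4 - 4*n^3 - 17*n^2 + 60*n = (n + 4)*(n^3 - 8*n^2 + 15*n) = n*(n + 4)*(n^2 - 8*n + 15) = n*(n - 5)*(n + 4)*(n - 3)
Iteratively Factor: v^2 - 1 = (v - 1)*(v + 1)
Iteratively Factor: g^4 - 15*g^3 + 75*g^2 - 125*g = (g - 5)*(g^3 - 10*g^2 + 25*g) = (g - 5)^2*(g^2 - 5*g) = (g - 5)^3*(g)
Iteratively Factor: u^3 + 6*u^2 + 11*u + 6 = (u + 1)*(u^2 + 5*u + 6) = (u + 1)*(u + 2)*(u + 3)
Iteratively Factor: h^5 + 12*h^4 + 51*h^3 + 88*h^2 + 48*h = (h + 4)*(h^4 + 8*h^3 + 19*h^2 + 12*h) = (h + 3)*(h + 4)*(h^3 + 5*h^2 + 4*h) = (h + 3)*(h + 4)^2*(h^2 + h) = (h + 1)*(h + 3)*(h + 4)^2*(h)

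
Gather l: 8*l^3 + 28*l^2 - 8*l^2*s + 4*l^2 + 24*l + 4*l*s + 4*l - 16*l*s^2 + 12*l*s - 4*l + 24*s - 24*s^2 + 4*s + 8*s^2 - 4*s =8*l^3 + l^2*(32 - 8*s) + l*(-16*s^2 + 16*s + 24) - 16*s^2 + 24*s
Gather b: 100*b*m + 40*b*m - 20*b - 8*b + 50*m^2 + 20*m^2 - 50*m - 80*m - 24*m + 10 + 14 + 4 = b*(140*m - 28) + 70*m^2 - 154*m + 28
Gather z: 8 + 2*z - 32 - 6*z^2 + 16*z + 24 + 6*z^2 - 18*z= 0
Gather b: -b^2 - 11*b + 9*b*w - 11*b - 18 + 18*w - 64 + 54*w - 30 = -b^2 + b*(9*w - 22) + 72*w - 112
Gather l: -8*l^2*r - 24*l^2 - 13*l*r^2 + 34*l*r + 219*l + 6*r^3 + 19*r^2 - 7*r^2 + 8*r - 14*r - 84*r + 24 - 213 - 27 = l^2*(-8*r - 24) + l*(-13*r^2 + 34*r + 219) + 6*r^3 + 12*r^2 - 90*r - 216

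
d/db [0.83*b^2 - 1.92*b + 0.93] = 1.66*b - 1.92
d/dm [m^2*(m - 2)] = m*(3*m - 4)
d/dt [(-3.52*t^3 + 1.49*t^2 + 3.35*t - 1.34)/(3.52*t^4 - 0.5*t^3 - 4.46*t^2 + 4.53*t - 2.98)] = (12.3904*t^6 - 10.4896*t^5 - 18.9318*t^4 - 9.67400000000001*t^3 + 51.1495*t^2 - 20.8332*t - 3.9128)/(12.3904*t^8 - 3.52*t^7 - 31.1484*t^6 + 36.3512*t^5 - 5.6176*t^4 - 37.4276*t^3 + 47.1025*t^2 - 26.9988*t + 8.8804)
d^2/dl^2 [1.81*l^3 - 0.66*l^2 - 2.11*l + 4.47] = 10.86*l - 1.32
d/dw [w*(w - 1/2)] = 2*w - 1/2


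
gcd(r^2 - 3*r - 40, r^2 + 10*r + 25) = r + 5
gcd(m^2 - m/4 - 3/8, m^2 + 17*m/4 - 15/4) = m - 3/4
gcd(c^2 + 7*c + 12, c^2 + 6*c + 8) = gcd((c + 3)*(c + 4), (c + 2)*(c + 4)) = c + 4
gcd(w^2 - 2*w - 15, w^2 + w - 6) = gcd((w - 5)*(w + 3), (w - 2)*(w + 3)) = w + 3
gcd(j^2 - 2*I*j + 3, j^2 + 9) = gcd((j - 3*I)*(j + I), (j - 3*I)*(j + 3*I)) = j - 3*I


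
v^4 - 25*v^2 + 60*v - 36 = (v - 3)*(v - 2)*(v - 1)*(v + 6)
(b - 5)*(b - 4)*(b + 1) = b^3 - 8*b^2 + 11*b + 20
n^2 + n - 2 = (n - 1)*(n + 2)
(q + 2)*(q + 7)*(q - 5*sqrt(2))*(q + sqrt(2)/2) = q^4 - 9*sqrt(2)*q^3/2 + 9*q^3 - 81*sqrt(2)*q^2/2 + 9*q^2 - 63*sqrt(2)*q - 45*q - 70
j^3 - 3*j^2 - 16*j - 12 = (j - 6)*(j + 1)*(j + 2)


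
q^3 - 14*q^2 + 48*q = q*(q - 8)*(q - 6)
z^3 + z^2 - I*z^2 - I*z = z*(z + 1)*(z - I)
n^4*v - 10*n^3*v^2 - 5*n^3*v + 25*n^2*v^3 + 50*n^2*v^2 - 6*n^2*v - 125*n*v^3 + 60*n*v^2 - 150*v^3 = (n - 6)*(n - 5*v)^2*(n*v + v)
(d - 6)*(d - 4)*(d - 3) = d^3 - 13*d^2 + 54*d - 72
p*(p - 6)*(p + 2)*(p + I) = p^4 - 4*p^3 + I*p^3 - 12*p^2 - 4*I*p^2 - 12*I*p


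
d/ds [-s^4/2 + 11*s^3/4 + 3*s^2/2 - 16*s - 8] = -2*s^3 + 33*s^2/4 + 3*s - 16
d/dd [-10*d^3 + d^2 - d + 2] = -30*d^2 + 2*d - 1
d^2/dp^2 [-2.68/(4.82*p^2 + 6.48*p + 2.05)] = (124.525664*p^2 + 167.412096*p - 2.68*(9.64*p + 6.48)*(19.28*p + 12.96) + 52.96216)/(4.82*p^2 + 6.48*p + 2.05)^3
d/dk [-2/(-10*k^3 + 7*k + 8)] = 2*(7 - 30*k^2)/(-10*k^3 + 7*k + 8)^2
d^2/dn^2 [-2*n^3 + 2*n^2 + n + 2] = 4 - 12*n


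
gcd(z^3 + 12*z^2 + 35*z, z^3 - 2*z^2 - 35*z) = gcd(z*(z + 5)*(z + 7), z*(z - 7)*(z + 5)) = z^2 + 5*z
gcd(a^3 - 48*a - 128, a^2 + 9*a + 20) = a + 4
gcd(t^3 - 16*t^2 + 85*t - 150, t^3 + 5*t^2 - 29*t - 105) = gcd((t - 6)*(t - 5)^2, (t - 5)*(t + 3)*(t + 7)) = t - 5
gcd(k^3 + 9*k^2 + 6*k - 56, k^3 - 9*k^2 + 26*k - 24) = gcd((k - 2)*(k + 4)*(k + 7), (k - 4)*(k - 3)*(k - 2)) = k - 2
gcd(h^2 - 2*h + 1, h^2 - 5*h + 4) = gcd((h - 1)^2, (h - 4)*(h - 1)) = h - 1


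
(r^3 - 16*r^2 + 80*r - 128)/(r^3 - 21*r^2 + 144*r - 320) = (r^2 - 8*r + 16)/(r^2 - 13*r + 40)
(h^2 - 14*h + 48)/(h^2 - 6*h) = (h - 8)/h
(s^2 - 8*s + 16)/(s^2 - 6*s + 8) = (s - 4)/(s - 2)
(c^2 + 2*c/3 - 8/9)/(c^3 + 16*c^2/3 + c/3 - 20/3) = (c - 2/3)/(c^2 + 4*c - 5)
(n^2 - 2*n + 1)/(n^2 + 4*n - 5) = (n - 1)/(n + 5)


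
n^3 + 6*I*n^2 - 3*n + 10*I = (n - I)*(n + 2*I)*(n + 5*I)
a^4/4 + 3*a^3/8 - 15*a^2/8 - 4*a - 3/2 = (a/4 + 1/2)*(a - 3)*(a + 1/2)*(a + 2)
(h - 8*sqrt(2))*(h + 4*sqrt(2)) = h^2 - 4*sqrt(2)*h - 64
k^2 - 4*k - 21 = (k - 7)*(k + 3)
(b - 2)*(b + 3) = b^2 + b - 6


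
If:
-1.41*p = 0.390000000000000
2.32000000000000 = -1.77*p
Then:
No Solution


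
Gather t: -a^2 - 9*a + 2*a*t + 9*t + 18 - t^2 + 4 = -a^2 - 9*a - t^2 + t*(2*a + 9) + 22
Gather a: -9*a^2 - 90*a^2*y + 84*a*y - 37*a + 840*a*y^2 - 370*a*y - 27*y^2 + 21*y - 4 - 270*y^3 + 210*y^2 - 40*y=a^2*(-90*y - 9) + a*(840*y^2 - 286*y - 37) - 270*y^3 + 183*y^2 - 19*y - 4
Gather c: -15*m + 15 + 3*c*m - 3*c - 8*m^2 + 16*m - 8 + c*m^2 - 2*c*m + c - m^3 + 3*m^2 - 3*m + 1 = c*(m^2 + m - 2) - m^3 - 5*m^2 - 2*m + 8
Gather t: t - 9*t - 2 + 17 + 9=24 - 8*t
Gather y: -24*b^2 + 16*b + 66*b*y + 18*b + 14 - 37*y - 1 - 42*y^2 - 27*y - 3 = -24*b^2 + 34*b - 42*y^2 + y*(66*b - 64) + 10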